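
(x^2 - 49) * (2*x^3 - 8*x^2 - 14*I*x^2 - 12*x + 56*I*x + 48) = 2*x^5 - 8*x^4 - 14*I*x^4 - 110*x^3 + 56*I*x^3 + 440*x^2 + 686*I*x^2 + 588*x - 2744*I*x - 2352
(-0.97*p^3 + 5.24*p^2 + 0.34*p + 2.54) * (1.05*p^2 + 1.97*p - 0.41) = -1.0185*p^5 + 3.5911*p^4 + 11.0775*p^3 + 1.1884*p^2 + 4.8644*p - 1.0414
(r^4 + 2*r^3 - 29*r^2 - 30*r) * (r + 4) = r^5 + 6*r^4 - 21*r^3 - 146*r^2 - 120*r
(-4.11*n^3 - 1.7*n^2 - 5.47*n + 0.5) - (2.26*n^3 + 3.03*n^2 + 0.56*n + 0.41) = -6.37*n^3 - 4.73*n^2 - 6.03*n + 0.09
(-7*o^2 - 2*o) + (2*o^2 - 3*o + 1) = -5*o^2 - 5*o + 1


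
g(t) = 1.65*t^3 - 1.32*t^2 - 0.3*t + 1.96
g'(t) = 4.95*t^2 - 2.64*t - 0.3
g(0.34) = 1.77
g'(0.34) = -0.63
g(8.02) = 765.80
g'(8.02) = 296.91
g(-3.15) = -61.76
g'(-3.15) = 57.13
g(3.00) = 33.73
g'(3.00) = 36.33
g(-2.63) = -36.40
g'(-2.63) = 40.88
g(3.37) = 49.11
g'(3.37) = 47.02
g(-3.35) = -73.88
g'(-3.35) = 64.10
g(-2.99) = -53.05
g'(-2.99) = 51.85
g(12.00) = 2659.48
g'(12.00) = 680.82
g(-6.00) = -400.16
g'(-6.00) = 193.74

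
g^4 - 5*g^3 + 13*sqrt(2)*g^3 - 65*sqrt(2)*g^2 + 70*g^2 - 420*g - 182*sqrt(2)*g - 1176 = (g - 7)*(g + 2)*(g + 6*sqrt(2))*(g + 7*sqrt(2))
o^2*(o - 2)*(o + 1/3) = o^4 - 5*o^3/3 - 2*o^2/3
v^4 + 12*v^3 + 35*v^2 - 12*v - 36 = (v - 1)*(v + 1)*(v + 6)^2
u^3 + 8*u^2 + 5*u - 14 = (u - 1)*(u + 2)*(u + 7)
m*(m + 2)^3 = m^4 + 6*m^3 + 12*m^2 + 8*m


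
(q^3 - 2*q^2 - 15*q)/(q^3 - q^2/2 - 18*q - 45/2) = 2*q/(2*q + 3)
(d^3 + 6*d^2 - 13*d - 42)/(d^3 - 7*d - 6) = (d + 7)/(d + 1)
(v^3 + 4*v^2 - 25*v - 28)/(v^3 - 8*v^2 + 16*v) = (v^2 + 8*v + 7)/(v*(v - 4))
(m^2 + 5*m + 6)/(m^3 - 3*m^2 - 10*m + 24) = (m + 2)/(m^2 - 6*m + 8)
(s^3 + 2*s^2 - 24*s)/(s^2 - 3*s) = (s^2 + 2*s - 24)/(s - 3)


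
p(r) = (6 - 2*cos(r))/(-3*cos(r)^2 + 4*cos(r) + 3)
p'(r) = (6 - 2*cos(r))*(-6*sin(r)*cos(r) + 4*sin(r))/(-3*cos(r)^2 + 4*cos(r) + 3)^2 + 2*sin(r)/(-3*cos(r)^2 + 4*cos(r) + 3) = 6*(cos(r)^2 - 6*cos(r) + 5)*sin(r)/(3*sin(r)^2 + 4*cos(r))^2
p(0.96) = 1.13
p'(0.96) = 0.50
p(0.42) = 1.01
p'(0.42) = 0.05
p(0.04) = 1.00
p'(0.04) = 0.00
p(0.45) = 1.01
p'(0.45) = 0.06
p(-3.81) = -3.81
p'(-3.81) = 9.72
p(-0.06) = 1.00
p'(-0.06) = -0.00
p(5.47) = 1.07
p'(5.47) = -0.31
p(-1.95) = 6.08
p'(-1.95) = -33.40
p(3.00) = -2.05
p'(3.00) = 0.66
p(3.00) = -2.05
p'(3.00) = 0.66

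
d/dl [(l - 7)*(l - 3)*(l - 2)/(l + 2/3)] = 6*(3*l^3 - 15*l^2 - 24*l + 104)/(9*l^2 + 12*l + 4)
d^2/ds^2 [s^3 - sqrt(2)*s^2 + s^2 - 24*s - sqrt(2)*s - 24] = 6*s - 2*sqrt(2) + 2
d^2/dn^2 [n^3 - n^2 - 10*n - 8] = 6*n - 2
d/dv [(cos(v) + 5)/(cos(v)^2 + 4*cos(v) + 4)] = (cos(v) + 8)*sin(v)/(cos(v) + 2)^3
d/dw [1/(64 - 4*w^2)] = w/(2*(w^2 - 16)^2)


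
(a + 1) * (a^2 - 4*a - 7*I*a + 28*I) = a^3 - 3*a^2 - 7*I*a^2 - 4*a + 21*I*a + 28*I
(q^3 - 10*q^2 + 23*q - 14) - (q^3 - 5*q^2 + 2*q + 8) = -5*q^2 + 21*q - 22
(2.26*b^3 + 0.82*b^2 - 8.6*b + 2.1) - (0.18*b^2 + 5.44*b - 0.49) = 2.26*b^3 + 0.64*b^2 - 14.04*b + 2.59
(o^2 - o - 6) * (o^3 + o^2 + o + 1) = o^5 - 6*o^3 - 6*o^2 - 7*o - 6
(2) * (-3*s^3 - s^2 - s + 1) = -6*s^3 - 2*s^2 - 2*s + 2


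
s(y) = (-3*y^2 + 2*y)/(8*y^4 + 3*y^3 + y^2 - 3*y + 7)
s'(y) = (2 - 6*y)/(8*y^4 + 3*y^3 + y^2 - 3*y + 7) + (-3*y^2 + 2*y)*(-32*y^3 - 9*y^2 - 2*y + 3)/(8*y^4 + 3*y^3 + y^2 - 3*y + 7)^2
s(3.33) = -0.02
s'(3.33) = 0.01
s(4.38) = -0.02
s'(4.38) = 0.01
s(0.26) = 0.05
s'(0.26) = 0.08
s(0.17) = 0.04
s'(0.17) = 0.16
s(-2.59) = -0.08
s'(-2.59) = -0.06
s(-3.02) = -0.05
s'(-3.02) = -0.04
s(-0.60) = -0.24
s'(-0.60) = 0.39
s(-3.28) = -0.05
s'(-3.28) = -0.03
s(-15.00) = 0.00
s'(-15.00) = 0.00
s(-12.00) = 0.00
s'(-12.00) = 0.00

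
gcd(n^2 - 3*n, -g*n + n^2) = n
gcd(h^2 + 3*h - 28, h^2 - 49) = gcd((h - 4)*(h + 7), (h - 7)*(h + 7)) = h + 7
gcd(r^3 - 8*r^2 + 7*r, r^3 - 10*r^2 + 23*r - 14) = r^2 - 8*r + 7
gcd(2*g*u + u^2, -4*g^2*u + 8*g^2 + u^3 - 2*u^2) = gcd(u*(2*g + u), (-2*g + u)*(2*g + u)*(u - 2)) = 2*g + u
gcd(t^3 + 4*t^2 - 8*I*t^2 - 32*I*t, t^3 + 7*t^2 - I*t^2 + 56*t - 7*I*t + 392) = t - 8*I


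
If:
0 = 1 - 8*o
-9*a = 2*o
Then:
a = -1/36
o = 1/8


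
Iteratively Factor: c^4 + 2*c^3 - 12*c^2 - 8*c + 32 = (c - 2)*(c^3 + 4*c^2 - 4*c - 16) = (c - 2)^2*(c^2 + 6*c + 8) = (c - 2)^2*(c + 4)*(c + 2)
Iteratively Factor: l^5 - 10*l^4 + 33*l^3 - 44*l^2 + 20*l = (l - 2)*(l^4 - 8*l^3 + 17*l^2 - 10*l) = (l - 2)*(l - 1)*(l^3 - 7*l^2 + 10*l) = l*(l - 2)*(l - 1)*(l^2 - 7*l + 10) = l*(l - 2)^2*(l - 1)*(l - 5)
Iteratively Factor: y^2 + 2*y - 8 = (y + 4)*(y - 2)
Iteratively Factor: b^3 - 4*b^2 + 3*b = (b - 3)*(b^2 - b) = (b - 3)*(b - 1)*(b)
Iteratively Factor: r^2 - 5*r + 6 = (r - 3)*(r - 2)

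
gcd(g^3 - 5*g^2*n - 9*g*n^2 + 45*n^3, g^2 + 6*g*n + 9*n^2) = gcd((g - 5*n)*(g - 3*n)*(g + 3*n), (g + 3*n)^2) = g + 3*n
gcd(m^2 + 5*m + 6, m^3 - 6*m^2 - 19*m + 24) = m + 3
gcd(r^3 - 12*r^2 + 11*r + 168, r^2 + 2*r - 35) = 1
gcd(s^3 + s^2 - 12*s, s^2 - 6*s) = s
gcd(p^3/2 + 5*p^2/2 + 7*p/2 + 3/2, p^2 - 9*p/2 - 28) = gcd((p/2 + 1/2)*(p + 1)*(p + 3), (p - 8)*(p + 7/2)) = 1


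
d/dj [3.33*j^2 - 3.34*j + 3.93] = 6.66*j - 3.34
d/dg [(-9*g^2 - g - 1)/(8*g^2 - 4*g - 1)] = (44*g^2 + 34*g - 3)/(64*g^4 - 64*g^3 + 8*g + 1)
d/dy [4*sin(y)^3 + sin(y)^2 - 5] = 2*(6*sin(y) + 1)*sin(y)*cos(y)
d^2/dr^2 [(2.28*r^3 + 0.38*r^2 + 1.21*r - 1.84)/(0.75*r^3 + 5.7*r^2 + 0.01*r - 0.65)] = (-19.0665*r^6 + 3.98115000000007*r^5 + 31.9374*r^4 - 27.802914*r^3 - 343.33542*r^2 + 26.66682*r - 13.297938)/(0.421875*r^9 + 9.61875*r^8 + 73.119375*r^7 + 184.352625*r^6 - 15.697575*r^5 - 63.38304*r^4 + 0.728326*r^3 + 7.224555*r^2 + 0.012675*r - 0.274625)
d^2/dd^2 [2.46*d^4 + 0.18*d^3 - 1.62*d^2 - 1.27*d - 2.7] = 29.52*d^2 + 1.08*d - 3.24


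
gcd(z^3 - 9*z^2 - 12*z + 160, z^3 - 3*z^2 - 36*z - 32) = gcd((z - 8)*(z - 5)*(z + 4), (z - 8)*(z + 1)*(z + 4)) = z^2 - 4*z - 32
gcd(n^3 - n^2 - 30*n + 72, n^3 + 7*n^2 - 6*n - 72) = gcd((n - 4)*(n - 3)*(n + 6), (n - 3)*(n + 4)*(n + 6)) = n^2 + 3*n - 18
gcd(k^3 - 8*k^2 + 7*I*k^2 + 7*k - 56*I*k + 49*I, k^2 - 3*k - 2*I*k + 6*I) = 1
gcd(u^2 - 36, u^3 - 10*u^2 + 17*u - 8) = 1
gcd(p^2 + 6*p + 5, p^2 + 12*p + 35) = p + 5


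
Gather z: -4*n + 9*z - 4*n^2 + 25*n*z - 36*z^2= -4*n^2 - 4*n - 36*z^2 + z*(25*n + 9)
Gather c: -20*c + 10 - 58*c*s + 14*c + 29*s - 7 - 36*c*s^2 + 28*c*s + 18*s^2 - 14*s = c*(-36*s^2 - 30*s - 6) + 18*s^2 + 15*s + 3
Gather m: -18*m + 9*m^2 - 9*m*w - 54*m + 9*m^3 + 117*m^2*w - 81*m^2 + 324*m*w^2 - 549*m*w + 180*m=9*m^3 + m^2*(117*w - 72) + m*(324*w^2 - 558*w + 108)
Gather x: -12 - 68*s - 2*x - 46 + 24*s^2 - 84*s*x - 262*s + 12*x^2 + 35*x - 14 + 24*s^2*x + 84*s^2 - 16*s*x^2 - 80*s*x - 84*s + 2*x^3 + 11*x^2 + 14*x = 108*s^2 - 414*s + 2*x^3 + x^2*(23 - 16*s) + x*(24*s^2 - 164*s + 47) - 72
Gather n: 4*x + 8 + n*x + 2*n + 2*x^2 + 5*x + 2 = n*(x + 2) + 2*x^2 + 9*x + 10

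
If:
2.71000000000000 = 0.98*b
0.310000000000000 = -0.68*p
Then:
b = 2.77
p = -0.46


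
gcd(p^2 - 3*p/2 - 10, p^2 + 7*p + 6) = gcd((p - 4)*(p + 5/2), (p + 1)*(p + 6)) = 1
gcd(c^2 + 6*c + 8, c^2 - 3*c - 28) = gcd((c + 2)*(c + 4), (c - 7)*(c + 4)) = c + 4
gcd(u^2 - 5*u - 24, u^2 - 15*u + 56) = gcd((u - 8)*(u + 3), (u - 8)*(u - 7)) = u - 8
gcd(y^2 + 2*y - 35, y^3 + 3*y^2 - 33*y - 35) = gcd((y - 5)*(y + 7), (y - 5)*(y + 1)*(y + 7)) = y^2 + 2*y - 35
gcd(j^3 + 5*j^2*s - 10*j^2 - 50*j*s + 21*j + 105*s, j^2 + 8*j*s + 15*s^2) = j + 5*s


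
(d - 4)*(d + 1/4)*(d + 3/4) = d^3 - 3*d^2 - 61*d/16 - 3/4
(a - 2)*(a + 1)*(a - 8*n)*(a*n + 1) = a^4*n - 8*a^3*n^2 - a^3*n + a^3 + 8*a^2*n^2 - 10*a^2*n - a^2 + 16*a*n^2 + 8*a*n - 2*a + 16*n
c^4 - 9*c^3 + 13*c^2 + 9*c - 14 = (c - 7)*(c - 2)*(c - 1)*(c + 1)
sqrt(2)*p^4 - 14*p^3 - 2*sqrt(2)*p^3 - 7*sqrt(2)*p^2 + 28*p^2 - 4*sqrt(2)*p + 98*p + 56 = (p - 4)*(p + 1)*(p - 7*sqrt(2))*(sqrt(2)*p + sqrt(2))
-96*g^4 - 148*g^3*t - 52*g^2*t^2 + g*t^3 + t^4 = (-8*g + t)*(g + t)*(2*g + t)*(6*g + t)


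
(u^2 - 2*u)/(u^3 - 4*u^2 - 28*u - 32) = u*(2 - u)/(-u^3 + 4*u^2 + 28*u + 32)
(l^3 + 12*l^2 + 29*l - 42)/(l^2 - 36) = (l^2 + 6*l - 7)/(l - 6)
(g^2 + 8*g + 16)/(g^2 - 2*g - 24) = (g + 4)/(g - 6)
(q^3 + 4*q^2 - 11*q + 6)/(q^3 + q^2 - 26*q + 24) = (q - 1)/(q - 4)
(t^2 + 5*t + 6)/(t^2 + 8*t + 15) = (t + 2)/(t + 5)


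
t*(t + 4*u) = t^2 + 4*t*u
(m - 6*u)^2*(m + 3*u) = m^3 - 9*m^2*u + 108*u^3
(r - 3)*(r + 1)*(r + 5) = r^3 + 3*r^2 - 13*r - 15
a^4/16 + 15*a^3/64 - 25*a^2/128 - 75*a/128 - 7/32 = (a/4 + 1/4)*(a/4 + 1)*(a - 7/4)*(a + 1/2)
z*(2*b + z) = 2*b*z + z^2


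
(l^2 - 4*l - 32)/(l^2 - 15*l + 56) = (l + 4)/(l - 7)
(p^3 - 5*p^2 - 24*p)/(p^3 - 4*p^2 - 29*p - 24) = p/(p + 1)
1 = 1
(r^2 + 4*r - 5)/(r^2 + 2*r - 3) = (r + 5)/(r + 3)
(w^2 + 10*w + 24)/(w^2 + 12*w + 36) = (w + 4)/(w + 6)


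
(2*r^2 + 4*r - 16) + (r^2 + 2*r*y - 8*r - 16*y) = 3*r^2 + 2*r*y - 4*r - 16*y - 16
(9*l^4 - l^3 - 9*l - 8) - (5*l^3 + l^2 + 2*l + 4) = 9*l^4 - 6*l^3 - l^2 - 11*l - 12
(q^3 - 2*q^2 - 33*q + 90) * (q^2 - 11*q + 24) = q^5 - 13*q^4 + 13*q^3 + 405*q^2 - 1782*q + 2160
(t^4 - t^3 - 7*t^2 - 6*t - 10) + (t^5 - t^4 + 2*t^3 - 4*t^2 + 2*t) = t^5 + t^3 - 11*t^2 - 4*t - 10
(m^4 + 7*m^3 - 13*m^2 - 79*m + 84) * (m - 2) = m^5 + 5*m^4 - 27*m^3 - 53*m^2 + 242*m - 168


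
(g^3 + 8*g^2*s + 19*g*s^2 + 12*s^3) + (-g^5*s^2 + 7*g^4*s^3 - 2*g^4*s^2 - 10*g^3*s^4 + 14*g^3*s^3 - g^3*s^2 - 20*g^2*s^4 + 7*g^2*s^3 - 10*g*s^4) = -g^5*s^2 + 7*g^4*s^3 - 2*g^4*s^2 - 10*g^3*s^4 + 14*g^3*s^3 - g^3*s^2 + g^3 - 20*g^2*s^4 + 7*g^2*s^3 + 8*g^2*s - 10*g*s^4 + 19*g*s^2 + 12*s^3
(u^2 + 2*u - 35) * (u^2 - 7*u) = u^4 - 5*u^3 - 49*u^2 + 245*u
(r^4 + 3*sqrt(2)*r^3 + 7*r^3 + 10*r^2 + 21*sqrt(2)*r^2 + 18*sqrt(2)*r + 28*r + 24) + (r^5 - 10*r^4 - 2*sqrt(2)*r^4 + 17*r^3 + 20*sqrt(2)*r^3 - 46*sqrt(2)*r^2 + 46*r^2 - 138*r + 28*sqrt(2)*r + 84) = r^5 - 9*r^4 - 2*sqrt(2)*r^4 + 24*r^3 + 23*sqrt(2)*r^3 - 25*sqrt(2)*r^2 + 56*r^2 - 110*r + 46*sqrt(2)*r + 108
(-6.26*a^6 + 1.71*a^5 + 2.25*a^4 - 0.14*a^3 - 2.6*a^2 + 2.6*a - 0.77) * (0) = 0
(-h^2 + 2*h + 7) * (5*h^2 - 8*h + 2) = -5*h^4 + 18*h^3 + 17*h^2 - 52*h + 14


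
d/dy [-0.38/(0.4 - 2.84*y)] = -1.0792/(2.84*y - 0.4)^2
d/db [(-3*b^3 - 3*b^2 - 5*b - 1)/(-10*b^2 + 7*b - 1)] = 2*(15*b^4 - 21*b^3 - 31*b^2 - 7*b + 6)/(100*b^4 - 140*b^3 + 69*b^2 - 14*b + 1)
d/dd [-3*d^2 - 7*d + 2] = -6*d - 7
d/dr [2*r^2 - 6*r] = 4*r - 6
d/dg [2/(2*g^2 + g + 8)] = 2*(-4*g - 1)/(2*g^2 + g + 8)^2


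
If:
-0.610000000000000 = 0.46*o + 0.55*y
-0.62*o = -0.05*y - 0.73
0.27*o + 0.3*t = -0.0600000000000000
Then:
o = 1.02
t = -1.12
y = -1.96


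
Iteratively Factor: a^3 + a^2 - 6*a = (a + 3)*(a^2 - 2*a) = (a - 2)*(a + 3)*(a)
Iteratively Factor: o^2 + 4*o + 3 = (o + 1)*(o + 3)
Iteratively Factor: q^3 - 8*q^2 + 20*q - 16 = (q - 2)*(q^2 - 6*q + 8) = (q - 2)^2*(q - 4)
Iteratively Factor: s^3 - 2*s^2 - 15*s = (s)*(s^2 - 2*s - 15) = s*(s - 5)*(s + 3)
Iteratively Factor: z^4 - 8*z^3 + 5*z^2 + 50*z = (z - 5)*(z^3 - 3*z^2 - 10*z) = (z - 5)*(z + 2)*(z^2 - 5*z) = (z - 5)^2*(z + 2)*(z)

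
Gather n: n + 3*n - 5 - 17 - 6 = 4*n - 28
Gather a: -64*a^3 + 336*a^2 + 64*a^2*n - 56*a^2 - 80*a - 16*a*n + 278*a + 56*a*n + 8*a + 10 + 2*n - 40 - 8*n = -64*a^3 + a^2*(64*n + 280) + a*(40*n + 206) - 6*n - 30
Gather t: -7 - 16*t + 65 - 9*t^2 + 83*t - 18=-9*t^2 + 67*t + 40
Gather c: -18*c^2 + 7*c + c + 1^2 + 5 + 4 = -18*c^2 + 8*c + 10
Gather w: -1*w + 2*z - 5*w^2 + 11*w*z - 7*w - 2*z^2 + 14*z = -5*w^2 + w*(11*z - 8) - 2*z^2 + 16*z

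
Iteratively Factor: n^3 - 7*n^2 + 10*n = (n - 2)*(n^2 - 5*n) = (n - 5)*(n - 2)*(n)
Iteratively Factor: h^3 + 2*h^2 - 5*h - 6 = (h + 1)*(h^2 + h - 6) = (h - 2)*(h + 1)*(h + 3)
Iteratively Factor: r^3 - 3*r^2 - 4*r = (r + 1)*(r^2 - 4*r) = (r - 4)*(r + 1)*(r)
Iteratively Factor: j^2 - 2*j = (j - 2)*(j)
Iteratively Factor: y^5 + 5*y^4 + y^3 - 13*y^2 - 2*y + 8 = (y + 4)*(y^4 + y^3 - 3*y^2 - y + 2) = (y + 1)*(y + 4)*(y^3 - 3*y + 2) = (y - 1)*(y + 1)*(y + 4)*(y^2 + y - 2) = (y - 1)^2*(y + 1)*(y + 4)*(y + 2)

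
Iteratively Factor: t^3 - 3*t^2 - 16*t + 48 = (t - 4)*(t^2 + t - 12) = (t - 4)*(t - 3)*(t + 4)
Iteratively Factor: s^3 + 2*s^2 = (s)*(s^2 + 2*s) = s*(s + 2)*(s)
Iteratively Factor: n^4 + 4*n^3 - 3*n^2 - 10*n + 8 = (n + 2)*(n^3 + 2*n^2 - 7*n + 4) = (n - 1)*(n + 2)*(n^2 + 3*n - 4) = (n - 1)*(n + 2)*(n + 4)*(n - 1)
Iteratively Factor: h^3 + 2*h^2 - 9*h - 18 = (h + 3)*(h^2 - h - 6) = (h - 3)*(h + 3)*(h + 2)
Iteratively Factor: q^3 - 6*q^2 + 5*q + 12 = (q - 3)*(q^2 - 3*q - 4) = (q - 4)*(q - 3)*(q + 1)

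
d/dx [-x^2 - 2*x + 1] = -2*x - 2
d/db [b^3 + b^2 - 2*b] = 3*b^2 + 2*b - 2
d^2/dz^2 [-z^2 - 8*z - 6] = -2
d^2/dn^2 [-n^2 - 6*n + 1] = -2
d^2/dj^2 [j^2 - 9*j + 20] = 2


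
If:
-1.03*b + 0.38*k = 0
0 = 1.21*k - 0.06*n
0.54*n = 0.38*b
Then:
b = 0.00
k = 0.00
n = 0.00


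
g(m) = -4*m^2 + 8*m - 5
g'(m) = 8 - 8*m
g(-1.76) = -31.47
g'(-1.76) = 22.08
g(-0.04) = -5.33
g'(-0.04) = 8.32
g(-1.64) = -28.88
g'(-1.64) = 21.12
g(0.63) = -1.55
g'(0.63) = 2.96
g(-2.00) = -37.00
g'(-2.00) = 24.00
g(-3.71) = -89.74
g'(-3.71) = 37.68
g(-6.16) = -206.06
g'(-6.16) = 57.28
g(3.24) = -21.07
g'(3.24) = -17.92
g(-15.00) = -1025.00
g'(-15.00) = 128.00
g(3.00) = -17.00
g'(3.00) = -16.00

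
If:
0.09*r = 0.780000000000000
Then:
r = 8.67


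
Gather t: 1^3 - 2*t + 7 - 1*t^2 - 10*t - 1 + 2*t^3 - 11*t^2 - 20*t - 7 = 2*t^3 - 12*t^2 - 32*t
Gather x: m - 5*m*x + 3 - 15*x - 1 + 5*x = m + x*(-5*m - 10) + 2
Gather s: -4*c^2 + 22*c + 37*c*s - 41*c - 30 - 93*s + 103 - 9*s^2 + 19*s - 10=-4*c^2 - 19*c - 9*s^2 + s*(37*c - 74) + 63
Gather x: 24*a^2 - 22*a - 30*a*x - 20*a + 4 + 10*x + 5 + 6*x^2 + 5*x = 24*a^2 - 42*a + 6*x^2 + x*(15 - 30*a) + 9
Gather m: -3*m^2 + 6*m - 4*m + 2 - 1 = -3*m^2 + 2*m + 1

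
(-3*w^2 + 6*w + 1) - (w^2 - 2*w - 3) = -4*w^2 + 8*w + 4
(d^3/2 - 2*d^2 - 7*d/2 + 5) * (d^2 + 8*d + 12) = d^5/2 + 2*d^4 - 27*d^3/2 - 47*d^2 - 2*d + 60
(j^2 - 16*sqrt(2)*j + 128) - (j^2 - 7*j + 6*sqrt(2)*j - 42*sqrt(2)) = -22*sqrt(2)*j + 7*j + 42*sqrt(2) + 128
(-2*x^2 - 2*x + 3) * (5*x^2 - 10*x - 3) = -10*x^4 + 10*x^3 + 41*x^2 - 24*x - 9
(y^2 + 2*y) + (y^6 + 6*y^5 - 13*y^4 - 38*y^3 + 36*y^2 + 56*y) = y^6 + 6*y^5 - 13*y^4 - 38*y^3 + 37*y^2 + 58*y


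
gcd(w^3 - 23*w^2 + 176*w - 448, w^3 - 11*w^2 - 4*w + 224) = w^2 - 15*w + 56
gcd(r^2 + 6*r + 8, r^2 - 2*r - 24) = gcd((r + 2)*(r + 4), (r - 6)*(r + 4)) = r + 4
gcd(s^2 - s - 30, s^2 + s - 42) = s - 6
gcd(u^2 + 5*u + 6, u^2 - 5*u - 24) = u + 3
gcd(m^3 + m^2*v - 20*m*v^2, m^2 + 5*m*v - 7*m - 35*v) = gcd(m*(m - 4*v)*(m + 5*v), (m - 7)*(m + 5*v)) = m + 5*v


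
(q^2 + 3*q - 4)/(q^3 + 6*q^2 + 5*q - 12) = 1/(q + 3)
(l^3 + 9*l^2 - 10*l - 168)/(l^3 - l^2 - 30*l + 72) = (l + 7)/(l - 3)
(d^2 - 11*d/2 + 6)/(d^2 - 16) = (d - 3/2)/(d + 4)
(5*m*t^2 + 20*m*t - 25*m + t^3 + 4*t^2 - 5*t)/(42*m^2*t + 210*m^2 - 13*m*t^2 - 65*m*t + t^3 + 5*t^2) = (5*m*t - 5*m + t^2 - t)/(42*m^2 - 13*m*t + t^2)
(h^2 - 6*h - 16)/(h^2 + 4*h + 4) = (h - 8)/(h + 2)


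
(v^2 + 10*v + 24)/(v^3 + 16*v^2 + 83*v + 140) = (v + 6)/(v^2 + 12*v + 35)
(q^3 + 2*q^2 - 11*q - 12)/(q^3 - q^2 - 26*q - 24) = (q - 3)/(q - 6)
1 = 1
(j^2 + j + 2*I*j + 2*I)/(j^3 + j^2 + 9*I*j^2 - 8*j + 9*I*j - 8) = (j + 2*I)/(j^2 + 9*I*j - 8)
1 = 1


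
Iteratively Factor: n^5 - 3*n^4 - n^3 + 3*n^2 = (n)*(n^4 - 3*n^3 - n^2 + 3*n) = n*(n - 1)*(n^3 - 2*n^2 - 3*n) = n*(n - 1)*(n + 1)*(n^2 - 3*n) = n^2*(n - 1)*(n + 1)*(n - 3)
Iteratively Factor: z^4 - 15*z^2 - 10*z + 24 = (z - 4)*(z^3 + 4*z^2 + z - 6) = (z - 4)*(z + 2)*(z^2 + 2*z - 3) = (z - 4)*(z - 1)*(z + 2)*(z + 3)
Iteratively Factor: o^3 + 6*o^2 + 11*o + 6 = (o + 2)*(o^2 + 4*o + 3) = (o + 1)*(o + 2)*(o + 3)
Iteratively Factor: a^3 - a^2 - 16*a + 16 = (a - 1)*(a^2 - 16) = (a - 4)*(a - 1)*(a + 4)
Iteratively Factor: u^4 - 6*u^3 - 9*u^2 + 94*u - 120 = (u - 3)*(u^3 - 3*u^2 - 18*u + 40) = (u - 3)*(u - 2)*(u^2 - u - 20) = (u - 5)*(u - 3)*(u - 2)*(u + 4)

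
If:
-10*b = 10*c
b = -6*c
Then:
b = 0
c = 0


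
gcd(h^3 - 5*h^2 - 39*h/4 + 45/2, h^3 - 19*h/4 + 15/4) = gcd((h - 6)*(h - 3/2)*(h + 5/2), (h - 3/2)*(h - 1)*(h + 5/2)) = h^2 + h - 15/4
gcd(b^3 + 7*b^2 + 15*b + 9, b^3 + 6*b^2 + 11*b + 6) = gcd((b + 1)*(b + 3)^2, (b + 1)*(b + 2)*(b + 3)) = b^2 + 4*b + 3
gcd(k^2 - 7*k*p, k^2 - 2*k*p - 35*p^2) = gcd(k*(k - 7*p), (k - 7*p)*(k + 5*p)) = -k + 7*p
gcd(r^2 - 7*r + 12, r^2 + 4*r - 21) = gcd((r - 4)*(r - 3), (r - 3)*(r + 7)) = r - 3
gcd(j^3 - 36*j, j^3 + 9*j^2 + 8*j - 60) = j + 6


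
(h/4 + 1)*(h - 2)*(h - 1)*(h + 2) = h^4/4 + 3*h^3/4 - 2*h^2 - 3*h + 4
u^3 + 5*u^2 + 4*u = u*(u + 1)*(u + 4)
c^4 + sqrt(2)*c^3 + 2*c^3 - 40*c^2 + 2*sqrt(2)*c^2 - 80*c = c*(c + 2)*(c - 4*sqrt(2))*(c + 5*sqrt(2))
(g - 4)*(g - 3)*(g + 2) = g^3 - 5*g^2 - 2*g + 24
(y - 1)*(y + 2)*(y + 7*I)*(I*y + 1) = I*y^4 - 6*y^3 + I*y^3 - 6*y^2 + 5*I*y^2 + 12*y + 7*I*y - 14*I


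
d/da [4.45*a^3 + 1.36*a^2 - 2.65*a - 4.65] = 13.35*a^2 + 2.72*a - 2.65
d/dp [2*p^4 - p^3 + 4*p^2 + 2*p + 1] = 8*p^3 - 3*p^2 + 8*p + 2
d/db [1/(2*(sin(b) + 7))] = -cos(b)/(2*(sin(b) + 7)^2)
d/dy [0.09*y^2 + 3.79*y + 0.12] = 0.18*y + 3.79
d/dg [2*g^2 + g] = 4*g + 1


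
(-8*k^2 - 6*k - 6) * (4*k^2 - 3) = -32*k^4 - 24*k^3 + 18*k + 18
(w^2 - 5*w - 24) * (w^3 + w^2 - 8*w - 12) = w^5 - 4*w^4 - 37*w^3 + 4*w^2 + 252*w + 288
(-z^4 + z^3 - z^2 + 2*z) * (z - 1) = -z^5 + 2*z^4 - 2*z^3 + 3*z^2 - 2*z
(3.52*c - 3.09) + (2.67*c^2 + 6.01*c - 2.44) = 2.67*c^2 + 9.53*c - 5.53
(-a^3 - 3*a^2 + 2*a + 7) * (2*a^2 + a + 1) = -2*a^5 - 7*a^4 + 13*a^2 + 9*a + 7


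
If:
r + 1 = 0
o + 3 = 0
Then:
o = -3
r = -1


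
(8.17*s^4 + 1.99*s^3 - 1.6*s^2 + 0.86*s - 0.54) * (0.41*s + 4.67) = 3.3497*s^5 + 38.9698*s^4 + 8.6373*s^3 - 7.1194*s^2 + 3.7948*s - 2.5218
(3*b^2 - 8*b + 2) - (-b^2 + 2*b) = 4*b^2 - 10*b + 2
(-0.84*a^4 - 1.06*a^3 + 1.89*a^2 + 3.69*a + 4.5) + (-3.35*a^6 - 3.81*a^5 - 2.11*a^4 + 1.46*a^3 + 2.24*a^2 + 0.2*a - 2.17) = -3.35*a^6 - 3.81*a^5 - 2.95*a^4 + 0.4*a^3 + 4.13*a^2 + 3.89*a + 2.33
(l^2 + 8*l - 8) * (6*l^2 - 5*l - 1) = 6*l^4 + 43*l^3 - 89*l^2 + 32*l + 8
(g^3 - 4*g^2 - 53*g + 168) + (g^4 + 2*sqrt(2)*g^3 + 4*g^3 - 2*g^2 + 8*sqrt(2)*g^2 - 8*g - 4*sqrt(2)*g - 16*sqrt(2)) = g^4 + 2*sqrt(2)*g^3 + 5*g^3 - 6*g^2 + 8*sqrt(2)*g^2 - 61*g - 4*sqrt(2)*g - 16*sqrt(2) + 168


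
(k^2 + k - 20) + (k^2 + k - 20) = 2*k^2 + 2*k - 40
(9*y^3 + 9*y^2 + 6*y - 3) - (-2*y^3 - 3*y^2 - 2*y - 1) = 11*y^3 + 12*y^2 + 8*y - 2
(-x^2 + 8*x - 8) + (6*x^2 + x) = 5*x^2 + 9*x - 8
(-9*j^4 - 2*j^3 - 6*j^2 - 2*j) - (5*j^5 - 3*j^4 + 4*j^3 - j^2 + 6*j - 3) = -5*j^5 - 6*j^4 - 6*j^3 - 5*j^2 - 8*j + 3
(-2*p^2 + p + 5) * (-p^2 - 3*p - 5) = 2*p^4 + 5*p^3 + 2*p^2 - 20*p - 25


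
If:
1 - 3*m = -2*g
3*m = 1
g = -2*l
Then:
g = 0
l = 0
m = 1/3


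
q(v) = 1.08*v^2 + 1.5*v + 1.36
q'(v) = 2.16*v + 1.5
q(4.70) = 32.27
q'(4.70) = 11.65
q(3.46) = 19.48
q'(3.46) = 8.97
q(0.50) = 2.38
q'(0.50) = 2.58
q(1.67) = 6.88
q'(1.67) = 5.11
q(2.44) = 11.45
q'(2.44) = 6.77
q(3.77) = 22.36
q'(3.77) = 9.64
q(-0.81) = 0.85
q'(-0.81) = -0.25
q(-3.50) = 9.34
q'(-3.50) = -6.06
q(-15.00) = 221.86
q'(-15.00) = -30.90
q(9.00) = 102.34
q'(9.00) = 20.94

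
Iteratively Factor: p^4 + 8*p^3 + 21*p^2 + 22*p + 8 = (p + 1)*(p^3 + 7*p^2 + 14*p + 8) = (p + 1)*(p + 4)*(p^2 + 3*p + 2) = (p + 1)^2*(p + 4)*(p + 2)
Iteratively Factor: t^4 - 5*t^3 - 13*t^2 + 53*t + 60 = (t - 4)*(t^3 - t^2 - 17*t - 15) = (t - 4)*(t + 3)*(t^2 - 4*t - 5) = (t - 4)*(t + 1)*(t + 3)*(t - 5)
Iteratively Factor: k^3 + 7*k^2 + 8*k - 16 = (k - 1)*(k^2 + 8*k + 16) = (k - 1)*(k + 4)*(k + 4)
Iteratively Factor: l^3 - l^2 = (l - 1)*(l^2) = l*(l - 1)*(l)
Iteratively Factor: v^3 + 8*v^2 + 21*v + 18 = (v + 3)*(v^2 + 5*v + 6) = (v + 2)*(v + 3)*(v + 3)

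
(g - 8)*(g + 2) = g^2 - 6*g - 16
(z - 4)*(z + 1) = z^2 - 3*z - 4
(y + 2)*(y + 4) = y^2 + 6*y + 8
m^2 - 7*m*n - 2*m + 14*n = (m - 2)*(m - 7*n)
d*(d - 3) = d^2 - 3*d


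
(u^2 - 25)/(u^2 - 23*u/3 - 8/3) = 3*(25 - u^2)/(-3*u^2 + 23*u + 8)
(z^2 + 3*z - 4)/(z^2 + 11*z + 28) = (z - 1)/(z + 7)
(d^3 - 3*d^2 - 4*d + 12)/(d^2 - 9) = (d^2 - 4)/(d + 3)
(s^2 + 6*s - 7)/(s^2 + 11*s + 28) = (s - 1)/(s + 4)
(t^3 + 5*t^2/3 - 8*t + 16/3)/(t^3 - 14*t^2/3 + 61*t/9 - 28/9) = 3*(t + 4)/(3*t - 7)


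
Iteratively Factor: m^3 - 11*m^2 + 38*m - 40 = (m - 4)*(m^2 - 7*m + 10) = (m - 4)*(m - 2)*(m - 5)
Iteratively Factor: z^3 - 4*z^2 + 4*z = (z - 2)*(z^2 - 2*z) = (z - 2)^2*(z)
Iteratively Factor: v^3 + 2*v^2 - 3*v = (v)*(v^2 + 2*v - 3) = v*(v + 3)*(v - 1)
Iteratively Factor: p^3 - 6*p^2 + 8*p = (p)*(p^2 - 6*p + 8) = p*(p - 2)*(p - 4)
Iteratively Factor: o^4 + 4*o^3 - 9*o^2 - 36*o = (o - 3)*(o^3 + 7*o^2 + 12*o) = (o - 3)*(o + 3)*(o^2 + 4*o) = o*(o - 3)*(o + 3)*(o + 4)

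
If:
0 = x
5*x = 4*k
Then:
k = 0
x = 0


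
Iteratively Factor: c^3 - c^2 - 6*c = (c)*(c^2 - c - 6) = c*(c + 2)*(c - 3)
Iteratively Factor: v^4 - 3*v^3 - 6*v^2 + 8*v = (v)*(v^3 - 3*v^2 - 6*v + 8) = v*(v - 4)*(v^2 + v - 2) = v*(v - 4)*(v + 2)*(v - 1)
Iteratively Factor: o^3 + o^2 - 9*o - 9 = (o - 3)*(o^2 + 4*o + 3) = (o - 3)*(o + 3)*(o + 1)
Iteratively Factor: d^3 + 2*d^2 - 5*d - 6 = (d + 3)*(d^2 - d - 2) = (d - 2)*(d + 3)*(d + 1)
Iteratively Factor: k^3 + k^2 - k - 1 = (k + 1)*(k^2 - 1) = (k - 1)*(k + 1)*(k + 1)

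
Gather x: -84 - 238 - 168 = -490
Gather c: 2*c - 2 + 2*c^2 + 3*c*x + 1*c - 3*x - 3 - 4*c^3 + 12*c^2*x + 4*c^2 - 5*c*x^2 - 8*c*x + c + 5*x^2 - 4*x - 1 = -4*c^3 + c^2*(12*x + 6) + c*(-5*x^2 - 5*x + 4) + 5*x^2 - 7*x - 6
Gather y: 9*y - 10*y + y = 0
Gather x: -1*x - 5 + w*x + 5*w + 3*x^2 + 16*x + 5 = 5*w + 3*x^2 + x*(w + 15)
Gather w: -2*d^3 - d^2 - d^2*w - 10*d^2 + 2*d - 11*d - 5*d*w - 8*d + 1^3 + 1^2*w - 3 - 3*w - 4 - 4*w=-2*d^3 - 11*d^2 - 17*d + w*(-d^2 - 5*d - 6) - 6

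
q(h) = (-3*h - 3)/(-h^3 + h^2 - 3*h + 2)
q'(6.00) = -0.04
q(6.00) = 0.11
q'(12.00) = 0.00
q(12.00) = 0.02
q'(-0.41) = -1.50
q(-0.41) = -0.51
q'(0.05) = -4.29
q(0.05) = -1.70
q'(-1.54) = -0.10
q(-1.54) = 0.13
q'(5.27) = -0.06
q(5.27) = 0.14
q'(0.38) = -15.43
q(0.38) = -4.36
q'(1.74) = -1.82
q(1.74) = 1.51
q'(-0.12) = -2.80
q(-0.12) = -1.11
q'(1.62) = -2.31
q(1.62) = 1.75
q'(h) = (-3*h - 3)*(3*h^2 - 2*h + 3)/(-h^3 + h^2 - 3*h + 2)^2 - 3/(-h^3 + h^2 - 3*h + 2) = 3*(h^3 - h^2 + 3*h - (h + 1)*(3*h^2 - 2*h + 3) - 2)/(h^3 - h^2 + 3*h - 2)^2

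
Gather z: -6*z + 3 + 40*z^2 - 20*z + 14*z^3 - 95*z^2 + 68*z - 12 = 14*z^3 - 55*z^2 + 42*z - 9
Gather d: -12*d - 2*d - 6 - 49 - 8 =-14*d - 63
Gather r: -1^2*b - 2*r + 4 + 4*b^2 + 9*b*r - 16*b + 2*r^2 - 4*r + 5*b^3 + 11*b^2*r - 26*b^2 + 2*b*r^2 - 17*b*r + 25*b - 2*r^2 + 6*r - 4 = 5*b^3 - 22*b^2 + 2*b*r^2 + 8*b + r*(11*b^2 - 8*b)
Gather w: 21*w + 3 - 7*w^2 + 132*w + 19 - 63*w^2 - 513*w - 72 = -70*w^2 - 360*w - 50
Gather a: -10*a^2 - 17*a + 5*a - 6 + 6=-10*a^2 - 12*a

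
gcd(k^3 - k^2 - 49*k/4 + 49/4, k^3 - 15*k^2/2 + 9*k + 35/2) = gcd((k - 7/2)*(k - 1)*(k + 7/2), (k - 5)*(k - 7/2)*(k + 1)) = k - 7/2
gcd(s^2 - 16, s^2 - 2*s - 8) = s - 4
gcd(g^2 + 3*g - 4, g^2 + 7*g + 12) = g + 4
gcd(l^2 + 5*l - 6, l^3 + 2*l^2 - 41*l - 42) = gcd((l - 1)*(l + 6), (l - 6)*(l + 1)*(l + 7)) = 1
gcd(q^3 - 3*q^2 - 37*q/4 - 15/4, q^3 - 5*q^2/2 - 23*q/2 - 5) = q^2 - 9*q/2 - 5/2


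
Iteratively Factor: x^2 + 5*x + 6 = (x + 3)*(x + 2)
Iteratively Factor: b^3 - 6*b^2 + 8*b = (b)*(b^2 - 6*b + 8) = b*(b - 4)*(b - 2)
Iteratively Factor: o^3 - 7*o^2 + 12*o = (o - 3)*(o^2 - 4*o) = (o - 4)*(o - 3)*(o)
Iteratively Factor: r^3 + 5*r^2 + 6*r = (r + 2)*(r^2 + 3*r) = r*(r + 2)*(r + 3)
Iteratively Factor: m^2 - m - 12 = (m - 4)*(m + 3)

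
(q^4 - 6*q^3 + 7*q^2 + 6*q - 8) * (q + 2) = q^5 - 4*q^4 - 5*q^3 + 20*q^2 + 4*q - 16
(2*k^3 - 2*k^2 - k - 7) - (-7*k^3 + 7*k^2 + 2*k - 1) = 9*k^3 - 9*k^2 - 3*k - 6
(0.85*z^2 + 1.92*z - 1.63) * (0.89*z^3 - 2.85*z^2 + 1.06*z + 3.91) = 0.7565*z^5 - 0.7137*z^4 - 6.0217*z^3 + 10.0042*z^2 + 5.7794*z - 6.3733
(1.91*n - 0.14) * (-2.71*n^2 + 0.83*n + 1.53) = -5.1761*n^3 + 1.9647*n^2 + 2.8061*n - 0.2142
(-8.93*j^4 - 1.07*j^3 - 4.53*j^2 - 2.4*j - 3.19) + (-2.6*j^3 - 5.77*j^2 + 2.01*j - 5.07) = -8.93*j^4 - 3.67*j^3 - 10.3*j^2 - 0.39*j - 8.26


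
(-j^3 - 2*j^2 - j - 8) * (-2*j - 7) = 2*j^4 + 11*j^3 + 16*j^2 + 23*j + 56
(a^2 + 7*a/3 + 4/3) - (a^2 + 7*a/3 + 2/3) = 2/3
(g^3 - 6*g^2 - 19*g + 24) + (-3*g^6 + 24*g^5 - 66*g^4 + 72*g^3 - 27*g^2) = -3*g^6 + 24*g^5 - 66*g^4 + 73*g^3 - 33*g^2 - 19*g + 24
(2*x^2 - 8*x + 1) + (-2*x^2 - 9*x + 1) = 2 - 17*x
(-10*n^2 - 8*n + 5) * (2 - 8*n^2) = 80*n^4 + 64*n^3 - 60*n^2 - 16*n + 10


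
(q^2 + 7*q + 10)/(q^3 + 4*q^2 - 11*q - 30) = 1/(q - 3)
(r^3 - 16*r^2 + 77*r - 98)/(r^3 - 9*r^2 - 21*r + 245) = (r - 2)/(r + 5)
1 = 1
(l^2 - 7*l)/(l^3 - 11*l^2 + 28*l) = 1/(l - 4)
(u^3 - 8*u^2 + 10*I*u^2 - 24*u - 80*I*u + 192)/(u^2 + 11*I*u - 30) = (u^2 + 4*u*(-2 + I) - 32*I)/(u + 5*I)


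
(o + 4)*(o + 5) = o^2 + 9*o + 20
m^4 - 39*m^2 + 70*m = m*(m - 5)*(m - 2)*(m + 7)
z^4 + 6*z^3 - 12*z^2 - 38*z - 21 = (z - 3)*(z + 1)^2*(z + 7)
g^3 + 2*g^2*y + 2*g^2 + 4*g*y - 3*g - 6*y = (g - 1)*(g + 3)*(g + 2*y)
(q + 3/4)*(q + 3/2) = q^2 + 9*q/4 + 9/8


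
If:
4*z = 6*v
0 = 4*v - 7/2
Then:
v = 7/8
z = 21/16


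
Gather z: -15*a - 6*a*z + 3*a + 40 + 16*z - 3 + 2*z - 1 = -12*a + z*(18 - 6*a) + 36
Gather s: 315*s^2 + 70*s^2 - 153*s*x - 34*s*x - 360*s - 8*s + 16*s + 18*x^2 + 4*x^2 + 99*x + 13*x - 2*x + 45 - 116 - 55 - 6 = 385*s^2 + s*(-187*x - 352) + 22*x^2 + 110*x - 132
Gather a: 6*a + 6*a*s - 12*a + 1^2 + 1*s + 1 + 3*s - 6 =a*(6*s - 6) + 4*s - 4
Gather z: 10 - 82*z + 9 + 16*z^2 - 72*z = 16*z^2 - 154*z + 19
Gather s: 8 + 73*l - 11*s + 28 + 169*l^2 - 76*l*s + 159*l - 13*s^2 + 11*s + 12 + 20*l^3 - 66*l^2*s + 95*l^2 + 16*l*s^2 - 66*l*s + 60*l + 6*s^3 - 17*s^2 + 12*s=20*l^3 + 264*l^2 + 292*l + 6*s^3 + s^2*(16*l - 30) + s*(-66*l^2 - 142*l + 12) + 48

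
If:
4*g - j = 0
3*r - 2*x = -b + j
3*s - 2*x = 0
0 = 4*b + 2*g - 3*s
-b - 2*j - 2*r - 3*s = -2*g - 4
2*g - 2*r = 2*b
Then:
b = -4/17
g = 8/17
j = 32/17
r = 12/17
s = 0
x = 0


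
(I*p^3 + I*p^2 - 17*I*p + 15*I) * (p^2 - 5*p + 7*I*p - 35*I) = I*p^5 - 7*p^4 - 4*I*p^4 + 28*p^3 - 22*I*p^3 + 154*p^2 + 100*I*p^2 - 700*p - 75*I*p + 525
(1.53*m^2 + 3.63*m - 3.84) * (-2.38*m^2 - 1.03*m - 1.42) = -3.6414*m^4 - 10.2153*m^3 + 3.2277*m^2 - 1.1994*m + 5.4528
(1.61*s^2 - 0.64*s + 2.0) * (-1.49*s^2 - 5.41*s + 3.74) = -2.3989*s^4 - 7.7565*s^3 + 6.5038*s^2 - 13.2136*s + 7.48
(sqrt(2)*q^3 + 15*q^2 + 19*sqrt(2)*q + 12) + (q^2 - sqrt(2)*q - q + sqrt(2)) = sqrt(2)*q^3 + 16*q^2 - q + 18*sqrt(2)*q + sqrt(2) + 12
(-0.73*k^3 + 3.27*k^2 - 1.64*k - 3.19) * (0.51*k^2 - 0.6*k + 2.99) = -0.3723*k^5 + 2.1057*k^4 - 4.9811*k^3 + 9.1344*k^2 - 2.9896*k - 9.5381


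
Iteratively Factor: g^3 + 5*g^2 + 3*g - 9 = (g - 1)*(g^2 + 6*g + 9) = (g - 1)*(g + 3)*(g + 3)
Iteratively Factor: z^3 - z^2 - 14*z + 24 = (z - 2)*(z^2 + z - 12) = (z - 2)*(z + 4)*(z - 3)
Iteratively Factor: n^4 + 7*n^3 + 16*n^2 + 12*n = (n)*(n^3 + 7*n^2 + 16*n + 12) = n*(n + 2)*(n^2 + 5*n + 6) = n*(n + 2)^2*(n + 3)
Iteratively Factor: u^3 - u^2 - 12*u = (u - 4)*(u^2 + 3*u) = u*(u - 4)*(u + 3)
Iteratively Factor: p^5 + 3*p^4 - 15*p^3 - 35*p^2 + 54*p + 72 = (p - 2)*(p^4 + 5*p^3 - 5*p^2 - 45*p - 36) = (p - 3)*(p - 2)*(p^3 + 8*p^2 + 19*p + 12) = (p - 3)*(p - 2)*(p + 4)*(p^2 + 4*p + 3) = (p - 3)*(p - 2)*(p + 3)*(p + 4)*(p + 1)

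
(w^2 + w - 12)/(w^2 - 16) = (w - 3)/(w - 4)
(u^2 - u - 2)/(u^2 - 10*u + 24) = (u^2 - u - 2)/(u^2 - 10*u + 24)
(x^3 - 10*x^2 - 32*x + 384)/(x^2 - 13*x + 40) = (x^2 - 2*x - 48)/(x - 5)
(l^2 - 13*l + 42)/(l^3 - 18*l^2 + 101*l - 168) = (l - 6)/(l^2 - 11*l + 24)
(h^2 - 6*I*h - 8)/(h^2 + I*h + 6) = (h - 4*I)/(h + 3*I)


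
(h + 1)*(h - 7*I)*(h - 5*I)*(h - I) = h^4 + h^3 - 13*I*h^3 - 47*h^2 - 13*I*h^2 - 47*h + 35*I*h + 35*I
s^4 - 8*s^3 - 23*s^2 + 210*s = s*(s - 7)*(s - 6)*(s + 5)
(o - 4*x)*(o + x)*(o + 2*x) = o^3 - o^2*x - 10*o*x^2 - 8*x^3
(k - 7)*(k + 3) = k^2 - 4*k - 21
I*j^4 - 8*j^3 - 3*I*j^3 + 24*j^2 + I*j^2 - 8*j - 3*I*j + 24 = (j - 3)*(j + I)*(j + 8*I)*(I*j + 1)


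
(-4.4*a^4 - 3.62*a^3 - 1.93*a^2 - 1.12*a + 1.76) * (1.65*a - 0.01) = -7.26*a^5 - 5.929*a^4 - 3.1483*a^3 - 1.8287*a^2 + 2.9152*a - 0.0176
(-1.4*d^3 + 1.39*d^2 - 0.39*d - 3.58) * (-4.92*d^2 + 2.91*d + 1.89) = 6.888*d^5 - 10.9128*d^4 + 3.3177*d^3 + 19.1058*d^2 - 11.1549*d - 6.7662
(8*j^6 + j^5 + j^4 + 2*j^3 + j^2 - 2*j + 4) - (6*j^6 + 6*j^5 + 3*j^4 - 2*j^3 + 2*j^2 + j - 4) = 2*j^6 - 5*j^5 - 2*j^4 + 4*j^3 - j^2 - 3*j + 8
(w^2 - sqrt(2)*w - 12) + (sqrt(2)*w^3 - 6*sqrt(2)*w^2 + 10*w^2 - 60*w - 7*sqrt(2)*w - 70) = sqrt(2)*w^3 - 6*sqrt(2)*w^2 + 11*w^2 - 60*w - 8*sqrt(2)*w - 82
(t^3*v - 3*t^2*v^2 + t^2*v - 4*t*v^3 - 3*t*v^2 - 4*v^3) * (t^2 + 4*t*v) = t^5*v + t^4*v^2 + t^4*v - 16*t^3*v^3 + t^3*v^2 - 16*t^2*v^4 - 16*t^2*v^3 - 16*t*v^4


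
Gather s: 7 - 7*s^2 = 7 - 7*s^2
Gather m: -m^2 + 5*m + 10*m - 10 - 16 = -m^2 + 15*m - 26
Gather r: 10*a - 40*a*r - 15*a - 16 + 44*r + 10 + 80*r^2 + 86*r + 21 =-5*a + 80*r^2 + r*(130 - 40*a) + 15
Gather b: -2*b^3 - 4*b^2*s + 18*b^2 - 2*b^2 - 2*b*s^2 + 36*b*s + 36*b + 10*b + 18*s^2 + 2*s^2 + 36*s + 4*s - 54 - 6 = -2*b^3 + b^2*(16 - 4*s) + b*(-2*s^2 + 36*s + 46) + 20*s^2 + 40*s - 60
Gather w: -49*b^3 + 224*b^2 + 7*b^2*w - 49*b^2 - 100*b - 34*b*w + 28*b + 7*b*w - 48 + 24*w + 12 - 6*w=-49*b^3 + 175*b^2 - 72*b + w*(7*b^2 - 27*b + 18) - 36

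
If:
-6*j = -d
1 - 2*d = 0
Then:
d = 1/2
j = 1/12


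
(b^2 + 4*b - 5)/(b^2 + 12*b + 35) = (b - 1)/(b + 7)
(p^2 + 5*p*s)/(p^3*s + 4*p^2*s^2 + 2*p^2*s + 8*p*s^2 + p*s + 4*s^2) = p*(p + 5*s)/(s*(p^3 + 4*p^2*s + 2*p^2 + 8*p*s + p + 4*s))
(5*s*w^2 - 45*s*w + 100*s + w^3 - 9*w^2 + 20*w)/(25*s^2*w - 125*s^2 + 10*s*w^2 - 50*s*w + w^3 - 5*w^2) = (w - 4)/(5*s + w)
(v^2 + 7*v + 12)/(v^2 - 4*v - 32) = (v + 3)/(v - 8)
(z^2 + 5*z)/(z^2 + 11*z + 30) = z/(z + 6)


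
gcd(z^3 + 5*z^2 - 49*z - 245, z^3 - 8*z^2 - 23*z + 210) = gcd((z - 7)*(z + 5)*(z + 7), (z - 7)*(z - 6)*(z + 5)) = z^2 - 2*z - 35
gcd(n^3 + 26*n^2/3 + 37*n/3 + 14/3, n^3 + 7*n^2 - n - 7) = n^2 + 8*n + 7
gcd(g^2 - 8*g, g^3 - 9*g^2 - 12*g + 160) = g - 8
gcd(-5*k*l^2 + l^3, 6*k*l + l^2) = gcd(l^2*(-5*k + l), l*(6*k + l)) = l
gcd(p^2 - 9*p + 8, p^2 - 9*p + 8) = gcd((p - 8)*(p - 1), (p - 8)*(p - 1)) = p^2 - 9*p + 8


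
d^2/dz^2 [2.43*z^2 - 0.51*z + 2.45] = 4.86000000000000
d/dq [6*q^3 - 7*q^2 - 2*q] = 18*q^2 - 14*q - 2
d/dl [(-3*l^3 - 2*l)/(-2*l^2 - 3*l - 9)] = (6*l^4 + 18*l^3 + 77*l^2 + 18)/(4*l^4 + 12*l^3 + 45*l^2 + 54*l + 81)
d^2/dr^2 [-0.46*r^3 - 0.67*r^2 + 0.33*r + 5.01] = -2.76*r - 1.34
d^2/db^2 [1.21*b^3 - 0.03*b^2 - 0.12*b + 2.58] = 7.26*b - 0.06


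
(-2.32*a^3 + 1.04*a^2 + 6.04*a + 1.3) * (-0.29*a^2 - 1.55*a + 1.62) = 0.6728*a^5 + 3.2944*a^4 - 7.122*a^3 - 8.0542*a^2 + 7.7698*a + 2.106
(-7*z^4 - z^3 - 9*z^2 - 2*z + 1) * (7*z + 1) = -49*z^5 - 14*z^4 - 64*z^3 - 23*z^2 + 5*z + 1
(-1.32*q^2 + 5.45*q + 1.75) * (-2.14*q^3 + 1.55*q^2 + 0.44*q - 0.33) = 2.8248*q^5 - 13.709*q^4 + 4.1217*q^3 + 5.5461*q^2 - 1.0285*q - 0.5775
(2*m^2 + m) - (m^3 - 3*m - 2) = -m^3 + 2*m^2 + 4*m + 2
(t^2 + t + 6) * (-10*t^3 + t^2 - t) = -10*t^5 - 9*t^4 - 60*t^3 + 5*t^2 - 6*t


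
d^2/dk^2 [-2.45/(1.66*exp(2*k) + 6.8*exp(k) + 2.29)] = (-2.45*(3.32*exp(k) + 6.8)*(6.64*exp(k) + 13.6)*exp(k) + (16.268*exp(k) + 16.66)*(1.66*exp(2*k) + 6.8*exp(k) + 2.29))*exp(k)/(1.66*exp(2*k) + 6.8*exp(k) + 2.29)^3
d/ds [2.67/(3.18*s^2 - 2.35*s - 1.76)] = (6.2745 - 16.9812*s)/(-3.18*s^2 + 2.35*s + 1.76)^2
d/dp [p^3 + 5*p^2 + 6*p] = 3*p^2 + 10*p + 6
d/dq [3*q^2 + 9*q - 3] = 6*q + 9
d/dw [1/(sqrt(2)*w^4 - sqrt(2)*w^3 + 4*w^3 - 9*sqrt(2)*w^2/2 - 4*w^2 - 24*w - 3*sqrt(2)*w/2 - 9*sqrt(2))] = 2*(-8*sqrt(2)*w^3 - 24*w^2 + 6*sqrt(2)*w^2 + 16*w + 18*sqrt(2)*w + 3*sqrt(2) + 48)/(-2*sqrt(2)*w^4 - 8*w^3 + 2*sqrt(2)*w^3 + 8*w^2 + 9*sqrt(2)*w^2 + 3*sqrt(2)*w + 48*w + 18*sqrt(2))^2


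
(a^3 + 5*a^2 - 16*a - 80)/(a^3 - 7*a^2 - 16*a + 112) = (a + 5)/(a - 7)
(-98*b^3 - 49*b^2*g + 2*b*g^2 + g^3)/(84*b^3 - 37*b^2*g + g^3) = (-14*b^2 - 5*b*g + g^2)/(12*b^2 - 7*b*g + g^2)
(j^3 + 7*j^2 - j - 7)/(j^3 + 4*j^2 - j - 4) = (j + 7)/(j + 4)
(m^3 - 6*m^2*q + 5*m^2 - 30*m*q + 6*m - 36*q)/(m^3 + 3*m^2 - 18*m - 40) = (m^2 - 6*m*q + 3*m - 18*q)/(m^2 + m - 20)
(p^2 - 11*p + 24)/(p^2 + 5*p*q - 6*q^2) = (p^2 - 11*p + 24)/(p^2 + 5*p*q - 6*q^2)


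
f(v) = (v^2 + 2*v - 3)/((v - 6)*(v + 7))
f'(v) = (2*v + 2)/((v - 6)*(v + 7)) - (v^2 + 2*v - 3)/((v - 6)*(v + 7)^2) - (v^2 + 2*v - 3)/((v - 6)^2*(v + 7)) = (-v^2 - 78*v - 81)/(v^4 + 2*v^3 - 83*v^2 - 84*v + 1764)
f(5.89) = -30.66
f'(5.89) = -286.06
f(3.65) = -0.70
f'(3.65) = -0.61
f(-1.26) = 0.09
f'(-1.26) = 0.01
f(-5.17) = -0.65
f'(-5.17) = 0.71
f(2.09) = -0.16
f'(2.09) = -0.20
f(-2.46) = 0.05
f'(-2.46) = 0.07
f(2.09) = -0.16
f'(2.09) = -0.20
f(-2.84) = 0.02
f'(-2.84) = 0.10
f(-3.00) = 0.00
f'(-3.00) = 0.11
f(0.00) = 0.07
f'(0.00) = -0.05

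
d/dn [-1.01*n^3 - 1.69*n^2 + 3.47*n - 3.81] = -3.03*n^2 - 3.38*n + 3.47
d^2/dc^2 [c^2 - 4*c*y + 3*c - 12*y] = 2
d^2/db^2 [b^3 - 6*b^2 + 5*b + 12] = 6*b - 12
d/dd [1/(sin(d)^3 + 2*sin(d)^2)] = -(3*sin(d) + 4)*cos(d)/((sin(d) + 2)^2*sin(d)^3)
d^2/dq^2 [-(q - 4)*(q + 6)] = -2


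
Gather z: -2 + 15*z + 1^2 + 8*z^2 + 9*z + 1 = 8*z^2 + 24*z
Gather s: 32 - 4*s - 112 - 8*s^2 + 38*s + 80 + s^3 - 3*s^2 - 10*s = s^3 - 11*s^2 + 24*s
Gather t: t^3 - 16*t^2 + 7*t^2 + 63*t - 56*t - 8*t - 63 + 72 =t^3 - 9*t^2 - t + 9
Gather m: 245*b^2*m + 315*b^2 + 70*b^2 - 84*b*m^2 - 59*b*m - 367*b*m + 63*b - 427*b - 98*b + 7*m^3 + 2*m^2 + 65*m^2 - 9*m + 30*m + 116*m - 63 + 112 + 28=385*b^2 - 462*b + 7*m^3 + m^2*(67 - 84*b) + m*(245*b^2 - 426*b + 137) + 77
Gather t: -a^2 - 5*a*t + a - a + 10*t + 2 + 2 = -a^2 + t*(10 - 5*a) + 4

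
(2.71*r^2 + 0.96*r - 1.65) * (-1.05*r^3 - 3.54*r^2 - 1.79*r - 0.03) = -2.8455*r^5 - 10.6014*r^4 - 6.5168*r^3 + 4.0413*r^2 + 2.9247*r + 0.0495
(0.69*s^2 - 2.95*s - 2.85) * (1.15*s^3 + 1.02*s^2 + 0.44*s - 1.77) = 0.7935*s^5 - 2.6887*s^4 - 5.9829*s^3 - 5.4263*s^2 + 3.9675*s + 5.0445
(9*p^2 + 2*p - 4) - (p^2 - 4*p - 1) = 8*p^2 + 6*p - 3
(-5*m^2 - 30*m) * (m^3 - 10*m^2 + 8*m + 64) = -5*m^5 + 20*m^4 + 260*m^3 - 560*m^2 - 1920*m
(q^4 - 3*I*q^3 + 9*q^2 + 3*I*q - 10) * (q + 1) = q^5 + q^4 - 3*I*q^4 + 9*q^3 - 3*I*q^3 + 9*q^2 + 3*I*q^2 - 10*q + 3*I*q - 10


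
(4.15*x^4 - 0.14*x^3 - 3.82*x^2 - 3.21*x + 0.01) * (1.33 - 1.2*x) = -4.98*x^5 + 5.6875*x^4 + 4.3978*x^3 - 1.2286*x^2 - 4.2813*x + 0.0133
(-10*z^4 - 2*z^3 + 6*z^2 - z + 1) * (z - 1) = -10*z^5 + 8*z^4 + 8*z^3 - 7*z^2 + 2*z - 1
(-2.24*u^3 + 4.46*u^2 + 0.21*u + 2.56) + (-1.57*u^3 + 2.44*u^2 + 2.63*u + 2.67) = -3.81*u^3 + 6.9*u^2 + 2.84*u + 5.23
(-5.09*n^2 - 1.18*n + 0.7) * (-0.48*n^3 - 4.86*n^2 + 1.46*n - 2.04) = 2.4432*n^5 + 25.3038*n^4 - 2.0326*n^3 + 5.2588*n^2 + 3.4292*n - 1.428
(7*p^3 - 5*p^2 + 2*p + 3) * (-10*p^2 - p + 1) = -70*p^5 + 43*p^4 - 8*p^3 - 37*p^2 - p + 3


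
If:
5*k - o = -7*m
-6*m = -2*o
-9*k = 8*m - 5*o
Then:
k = 0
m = 0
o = 0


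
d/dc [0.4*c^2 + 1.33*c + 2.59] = 0.8*c + 1.33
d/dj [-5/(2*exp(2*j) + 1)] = 20*exp(2*j)/(2*exp(2*j) + 1)^2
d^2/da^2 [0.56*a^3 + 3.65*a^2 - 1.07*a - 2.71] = 3.36*a + 7.3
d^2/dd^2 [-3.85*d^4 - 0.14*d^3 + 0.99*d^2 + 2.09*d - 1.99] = -46.2*d^2 - 0.84*d + 1.98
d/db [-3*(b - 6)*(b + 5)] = 3 - 6*b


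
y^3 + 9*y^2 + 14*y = y*(y + 2)*(y + 7)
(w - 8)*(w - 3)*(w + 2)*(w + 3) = w^4 - 6*w^3 - 25*w^2 + 54*w + 144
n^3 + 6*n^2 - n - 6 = (n - 1)*(n + 1)*(n + 6)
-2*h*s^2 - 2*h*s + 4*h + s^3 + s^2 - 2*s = (-2*h + s)*(s - 1)*(s + 2)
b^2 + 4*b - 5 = (b - 1)*(b + 5)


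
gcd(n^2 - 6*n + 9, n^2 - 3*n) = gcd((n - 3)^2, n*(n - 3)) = n - 3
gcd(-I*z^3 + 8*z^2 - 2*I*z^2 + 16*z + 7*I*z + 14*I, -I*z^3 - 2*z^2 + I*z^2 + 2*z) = 1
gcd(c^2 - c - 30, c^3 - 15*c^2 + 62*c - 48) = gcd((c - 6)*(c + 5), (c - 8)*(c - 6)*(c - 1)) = c - 6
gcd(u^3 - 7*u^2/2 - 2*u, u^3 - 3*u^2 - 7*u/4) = u^2 + u/2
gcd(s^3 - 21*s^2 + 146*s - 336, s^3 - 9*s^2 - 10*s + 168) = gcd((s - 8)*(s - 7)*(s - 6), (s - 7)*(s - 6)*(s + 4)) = s^2 - 13*s + 42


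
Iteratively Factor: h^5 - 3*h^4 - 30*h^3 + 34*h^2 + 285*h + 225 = (h + 3)*(h^4 - 6*h^3 - 12*h^2 + 70*h + 75) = (h - 5)*(h + 3)*(h^3 - h^2 - 17*h - 15) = (h - 5)^2*(h + 3)*(h^2 + 4*h + 3) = (h - 5)^2*(h + 1)*(h + 3)*(h + 3)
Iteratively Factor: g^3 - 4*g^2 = (g)*(g^2 - 4*g) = g^2*(g - 4)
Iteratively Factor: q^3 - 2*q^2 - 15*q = (q)*(q^2 - 2*q - 15) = q*(q + 3)*(q - 5)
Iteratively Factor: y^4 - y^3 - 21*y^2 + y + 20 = (y - 1)*(y^3 - 21*y - 20) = (y - 1)*(y + 1)*(y^2 - y - 20) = (y - 1)*(y + 1)*(y + 4)*(y - 5)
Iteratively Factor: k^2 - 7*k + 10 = (k - 2)*(k - 5)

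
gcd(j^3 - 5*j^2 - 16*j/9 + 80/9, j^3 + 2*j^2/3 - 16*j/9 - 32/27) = j^2 - 16/9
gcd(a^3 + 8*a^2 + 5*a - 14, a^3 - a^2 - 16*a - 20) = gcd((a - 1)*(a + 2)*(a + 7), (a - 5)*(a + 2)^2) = a + 2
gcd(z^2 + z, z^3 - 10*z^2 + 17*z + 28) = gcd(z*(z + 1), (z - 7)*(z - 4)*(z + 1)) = z + 1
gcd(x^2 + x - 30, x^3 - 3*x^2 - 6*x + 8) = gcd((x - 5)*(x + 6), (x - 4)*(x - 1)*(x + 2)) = 1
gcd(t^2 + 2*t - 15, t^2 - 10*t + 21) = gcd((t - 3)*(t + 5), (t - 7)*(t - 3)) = t - 3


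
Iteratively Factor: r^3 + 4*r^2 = (r)*(r^2 + 4*r) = r^2*(r + 4)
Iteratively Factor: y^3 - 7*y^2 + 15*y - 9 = (y - 3)*(y^2 - 4*y + 3) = (y - 3)*(y - 1)*(y - 3)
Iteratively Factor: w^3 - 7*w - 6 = (w + 2)*(w^2 - 2*w - 3) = (w - 3)*(w + 2)*(w + 1)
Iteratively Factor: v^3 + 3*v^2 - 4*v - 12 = (v + 3)*(v^2 - 4) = (v - 2)*(v + 3)*(v + 2)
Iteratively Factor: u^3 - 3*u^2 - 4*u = (u - 4)*(u^2 + u) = (u - 4)*(u + 1)*(u)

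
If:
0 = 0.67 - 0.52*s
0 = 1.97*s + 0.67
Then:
No Solution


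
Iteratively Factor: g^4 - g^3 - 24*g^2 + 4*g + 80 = (g - 5)*(g^3 + 4*g^2 - 4*g - 16) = (g - 5)*(g - 2)*(g^2 + 6*g + 8) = (g - 5)*(g - 2)*(g + 2)*(g + 4)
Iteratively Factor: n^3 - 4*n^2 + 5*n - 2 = (n - 2)*(n^2 - 2*n + 1) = (n - 2)*(n - 1)*(n - 1)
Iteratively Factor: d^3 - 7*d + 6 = (d - 2)*(d^2 + 2*d - 3) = (d - 2)*(d - 1)*(d + 3)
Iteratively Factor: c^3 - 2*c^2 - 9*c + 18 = (c - 2)*(c^2 - 9) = (c - 2)*(c + 3)*(c - 3)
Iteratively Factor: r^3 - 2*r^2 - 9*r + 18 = (r - 2)*(r^2 - 9) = (r - 3)*(r - 2)*(r + 3)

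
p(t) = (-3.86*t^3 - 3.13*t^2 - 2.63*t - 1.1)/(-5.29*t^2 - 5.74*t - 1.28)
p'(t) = (10.58*t + 5.74)*(-3.86*t^3 - 3.13*t^2 - 2.63*t - 1.1)/(-5.29*t^2 - 5.74*t - 1.28)^2 + (-11.58*t^2 - 6.26*t - 2.63)/(-5.29*t^2 - 5.74*t - 1.28) = (20.4194*t^4 + 44.3128*t^3 + 18.8759*t^2 - 3.6252*t - 2.9476)/(27.9841*t^4 + 60.7292*t^3 + 46.49*t^2 + 14.6944*t + 1.6384)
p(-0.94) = -3.24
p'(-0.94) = -11.93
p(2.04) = 1.49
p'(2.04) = 0.65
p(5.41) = 3.84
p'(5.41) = 0.71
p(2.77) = 1.98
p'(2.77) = 0.68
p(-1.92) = -2.02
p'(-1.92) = 0.39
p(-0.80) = -13.28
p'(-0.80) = -422.97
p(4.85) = 3.44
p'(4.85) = 0.71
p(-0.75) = 14.99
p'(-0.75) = -756.66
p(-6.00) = -4.68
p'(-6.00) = 0.71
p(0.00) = 0.86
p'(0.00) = -1.80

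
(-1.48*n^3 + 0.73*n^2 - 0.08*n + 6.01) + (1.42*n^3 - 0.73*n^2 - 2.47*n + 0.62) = -0.0600000000000001*n^3 - 2.55*n + 6.63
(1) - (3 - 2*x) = 2*x - 2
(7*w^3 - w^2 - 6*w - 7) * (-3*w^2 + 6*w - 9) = -21*w^5 + 45*w^4 - 51*w^3 - 6*w^2 + 12*w + 63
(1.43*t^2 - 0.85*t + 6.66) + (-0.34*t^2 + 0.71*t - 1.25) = 1.09*t^2 - 0.14*t + 5.41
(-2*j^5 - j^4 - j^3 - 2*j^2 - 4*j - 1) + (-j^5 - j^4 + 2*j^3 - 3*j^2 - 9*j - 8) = -3*j^5 - 2*j^4 + j^3 - 5*j^2 - 13*j - 9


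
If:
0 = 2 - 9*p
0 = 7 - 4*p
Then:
No Solution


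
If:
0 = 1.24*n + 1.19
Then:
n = -0.96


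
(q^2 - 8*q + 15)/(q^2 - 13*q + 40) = (q - 3)/(q - 8)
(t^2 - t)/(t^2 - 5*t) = (t - 1)/(t - 5)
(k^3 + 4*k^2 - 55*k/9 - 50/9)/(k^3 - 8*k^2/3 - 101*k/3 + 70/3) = (9*k^2 - 9*k - 10)/(3*(3*k^2 - 23*k + 14))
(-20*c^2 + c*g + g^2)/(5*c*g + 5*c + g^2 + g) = (-4*c + g)/(g + 1)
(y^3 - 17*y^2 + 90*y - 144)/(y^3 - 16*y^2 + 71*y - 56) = (y^2 - 9*y + 18)/(y^2 - 8*y + 7)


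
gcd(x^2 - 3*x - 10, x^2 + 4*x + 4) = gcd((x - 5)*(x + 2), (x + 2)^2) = x + 2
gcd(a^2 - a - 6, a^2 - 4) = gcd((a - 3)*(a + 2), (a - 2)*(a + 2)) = a + 2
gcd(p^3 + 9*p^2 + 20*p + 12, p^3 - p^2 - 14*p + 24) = 1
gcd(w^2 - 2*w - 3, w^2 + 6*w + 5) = w + 1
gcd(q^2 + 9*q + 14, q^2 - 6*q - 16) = q + 2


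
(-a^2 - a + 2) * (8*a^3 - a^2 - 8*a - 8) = -8*a^5 - 7*a^4 + 25*a^3 + 14*a^2 - 8*a - 16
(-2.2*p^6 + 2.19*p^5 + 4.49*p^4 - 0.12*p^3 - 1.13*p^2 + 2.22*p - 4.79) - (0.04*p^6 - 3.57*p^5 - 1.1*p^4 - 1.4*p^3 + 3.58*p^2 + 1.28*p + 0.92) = -2.24*p^6 + 5.76*p^5 + 5.59*p^4 + 1.28*p^3 - 4.71*p^2 + 0.94*p - 5.71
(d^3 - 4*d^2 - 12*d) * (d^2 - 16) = d^5 - 4*d^4 - 28*d^3 + 64*d^2 + 192*d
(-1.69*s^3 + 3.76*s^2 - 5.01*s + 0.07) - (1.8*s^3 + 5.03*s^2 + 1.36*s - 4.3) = -3.49*s^3 - 1.27*s^2 - 6.37*s + 4.37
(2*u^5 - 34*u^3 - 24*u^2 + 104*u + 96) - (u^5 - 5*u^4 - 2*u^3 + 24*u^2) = u^5 + 5*u^4 - 32*u^3 - 48*u^2 + 104*u + 96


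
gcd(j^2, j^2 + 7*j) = j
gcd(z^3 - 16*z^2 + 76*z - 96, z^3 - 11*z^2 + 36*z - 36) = z^2 - 8*z + 12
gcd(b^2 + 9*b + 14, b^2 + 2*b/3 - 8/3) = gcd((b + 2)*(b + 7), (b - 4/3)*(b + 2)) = b + 2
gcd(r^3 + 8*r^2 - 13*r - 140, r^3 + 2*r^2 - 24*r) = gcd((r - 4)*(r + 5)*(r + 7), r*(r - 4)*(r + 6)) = r - 4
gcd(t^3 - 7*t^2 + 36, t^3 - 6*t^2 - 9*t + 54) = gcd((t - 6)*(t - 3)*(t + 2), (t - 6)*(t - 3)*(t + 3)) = t^2 - 9*t + 18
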